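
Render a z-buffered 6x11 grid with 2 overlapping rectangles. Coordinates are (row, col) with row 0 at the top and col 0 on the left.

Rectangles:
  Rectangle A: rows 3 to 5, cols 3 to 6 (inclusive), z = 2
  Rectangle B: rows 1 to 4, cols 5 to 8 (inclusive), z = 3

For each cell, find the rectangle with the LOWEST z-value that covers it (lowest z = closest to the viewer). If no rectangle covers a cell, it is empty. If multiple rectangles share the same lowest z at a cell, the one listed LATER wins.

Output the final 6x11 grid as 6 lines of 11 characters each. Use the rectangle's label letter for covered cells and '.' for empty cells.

...........
.....BBBB..
.....BBBB..
...AAAABB..
...AAAABB..
...AAAA....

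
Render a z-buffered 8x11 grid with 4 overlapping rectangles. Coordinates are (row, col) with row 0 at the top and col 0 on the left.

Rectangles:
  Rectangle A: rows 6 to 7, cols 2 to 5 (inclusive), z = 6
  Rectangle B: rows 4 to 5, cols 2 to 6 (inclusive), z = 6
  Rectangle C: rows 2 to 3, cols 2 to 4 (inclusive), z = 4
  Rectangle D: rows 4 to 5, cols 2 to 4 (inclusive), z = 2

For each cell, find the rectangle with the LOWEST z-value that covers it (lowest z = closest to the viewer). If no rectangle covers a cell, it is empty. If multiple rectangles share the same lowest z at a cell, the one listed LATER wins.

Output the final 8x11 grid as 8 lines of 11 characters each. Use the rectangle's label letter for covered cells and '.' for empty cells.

...........
...........
..CCC......
..CCC......
..DDDBB....
..DDDBB....
..AAAA.....
..AAAA.....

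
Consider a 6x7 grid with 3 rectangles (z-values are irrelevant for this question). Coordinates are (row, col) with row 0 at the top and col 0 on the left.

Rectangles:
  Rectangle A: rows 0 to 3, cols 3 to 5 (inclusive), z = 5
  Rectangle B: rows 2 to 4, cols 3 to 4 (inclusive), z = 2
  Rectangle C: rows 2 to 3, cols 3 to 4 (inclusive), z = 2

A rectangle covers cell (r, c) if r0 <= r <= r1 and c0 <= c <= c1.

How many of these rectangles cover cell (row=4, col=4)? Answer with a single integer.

Answer: 1

Derivation:
Check cell (4,4):
  A: rows 0-3 cols 3-5 -> outside (row miss)
  B: rows 2-4 cols 3-4 -> covers
  C: rows 2-3 cols 3-4 -> outside (row miss)
Count covering = 1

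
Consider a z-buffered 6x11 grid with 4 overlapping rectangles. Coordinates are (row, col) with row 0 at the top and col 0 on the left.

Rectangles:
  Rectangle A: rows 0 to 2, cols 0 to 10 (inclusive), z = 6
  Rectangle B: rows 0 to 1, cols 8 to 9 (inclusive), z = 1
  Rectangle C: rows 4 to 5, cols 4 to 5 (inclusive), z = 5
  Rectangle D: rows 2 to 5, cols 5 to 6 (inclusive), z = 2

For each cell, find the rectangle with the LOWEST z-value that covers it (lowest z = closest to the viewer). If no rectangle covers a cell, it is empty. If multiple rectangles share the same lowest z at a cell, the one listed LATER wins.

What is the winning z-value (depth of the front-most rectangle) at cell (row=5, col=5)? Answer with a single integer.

Answer: 2

Derivation:
Check cell (5,5):
  A: rows 0-2 cols 0-10 -> outside (row miss)
  B: rows 0-1 cols 8-9 -> outside (row miss)
  C: rows 4-5 cols 4-5 z=5 -> covers; best now C (z=5)
  D: rows 2-5 cols 5-6 z=2 -> covers; best now D (z=2)
Winner: D at z=2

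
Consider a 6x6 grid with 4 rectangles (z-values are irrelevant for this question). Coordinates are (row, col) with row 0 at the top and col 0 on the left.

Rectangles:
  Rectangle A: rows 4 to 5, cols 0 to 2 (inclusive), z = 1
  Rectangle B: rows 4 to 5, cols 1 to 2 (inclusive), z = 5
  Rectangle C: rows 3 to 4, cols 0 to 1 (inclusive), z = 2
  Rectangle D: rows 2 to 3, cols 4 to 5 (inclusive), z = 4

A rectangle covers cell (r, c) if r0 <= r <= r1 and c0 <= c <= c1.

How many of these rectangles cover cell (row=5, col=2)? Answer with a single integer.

Answer: 2

Derivation:
Check cell (5,2):
  A: rows 4-5 cols 0-2 -> covers
  B: rows 4-5 cols 1-2 -> covers
  C: rows 3-4 cols 0-1 -> outside (row miss)
  D: rows 2-3 cols 4-5 -> outside (row miss)
Count covering = 2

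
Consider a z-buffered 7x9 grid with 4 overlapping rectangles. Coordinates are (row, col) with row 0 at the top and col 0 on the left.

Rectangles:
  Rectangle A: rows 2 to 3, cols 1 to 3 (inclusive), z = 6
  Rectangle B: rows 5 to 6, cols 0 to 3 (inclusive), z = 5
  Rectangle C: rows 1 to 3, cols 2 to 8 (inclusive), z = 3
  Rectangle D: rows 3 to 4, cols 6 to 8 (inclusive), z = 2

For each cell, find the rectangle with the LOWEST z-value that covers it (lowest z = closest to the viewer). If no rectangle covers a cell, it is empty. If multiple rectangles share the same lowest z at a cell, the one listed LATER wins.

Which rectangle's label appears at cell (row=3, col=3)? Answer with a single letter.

Answer: C

Derivation:
Check cell (3,3):
  A: rows 2-3 cols 1-3 z=6 -> covers; best now A (z=6)
  B: rows 5-6 cols 0-3 -> outside (row miss)
  C: rows 1-3 cols 2-8 z=3 -> covers; best now C (z=3)
  D: rows 3-4 cols 6-8 -> outside (col miss)
Winner: C at z=3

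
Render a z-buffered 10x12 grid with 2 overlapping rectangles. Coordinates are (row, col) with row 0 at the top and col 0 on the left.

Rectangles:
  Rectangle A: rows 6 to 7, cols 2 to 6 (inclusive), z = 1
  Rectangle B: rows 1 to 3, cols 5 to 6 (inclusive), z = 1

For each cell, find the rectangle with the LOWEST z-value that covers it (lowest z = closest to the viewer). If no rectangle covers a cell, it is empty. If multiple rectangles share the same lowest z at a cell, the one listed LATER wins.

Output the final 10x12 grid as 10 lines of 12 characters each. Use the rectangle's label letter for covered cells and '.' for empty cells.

............
.....BB.....
.....BB.....
.....BB.....
............
............
..AAAAA.....
..AAAAA.....
............
............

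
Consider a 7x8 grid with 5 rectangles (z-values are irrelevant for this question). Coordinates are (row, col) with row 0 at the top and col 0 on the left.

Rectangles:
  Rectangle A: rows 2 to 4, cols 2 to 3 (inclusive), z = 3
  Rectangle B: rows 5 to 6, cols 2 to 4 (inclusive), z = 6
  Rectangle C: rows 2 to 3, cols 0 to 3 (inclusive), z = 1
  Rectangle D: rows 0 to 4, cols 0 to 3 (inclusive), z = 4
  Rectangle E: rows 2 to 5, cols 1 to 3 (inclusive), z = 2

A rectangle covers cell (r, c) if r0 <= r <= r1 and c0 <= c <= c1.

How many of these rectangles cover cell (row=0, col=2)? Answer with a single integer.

Check cell (0,2):
  A: rows 2-4 cols 2-3 -> outside (row miss)
  B: rows 5-6 cols 2-4 -> outside (row miss)
  C: rows 2-3 cols 0-3 -> outside (row miss)
  D: rows 0-4 cols 0-3 -> covers
  E: rows 2-5 cols 1-3 -> outside (row miss)
Count covering = 1

Answer: 1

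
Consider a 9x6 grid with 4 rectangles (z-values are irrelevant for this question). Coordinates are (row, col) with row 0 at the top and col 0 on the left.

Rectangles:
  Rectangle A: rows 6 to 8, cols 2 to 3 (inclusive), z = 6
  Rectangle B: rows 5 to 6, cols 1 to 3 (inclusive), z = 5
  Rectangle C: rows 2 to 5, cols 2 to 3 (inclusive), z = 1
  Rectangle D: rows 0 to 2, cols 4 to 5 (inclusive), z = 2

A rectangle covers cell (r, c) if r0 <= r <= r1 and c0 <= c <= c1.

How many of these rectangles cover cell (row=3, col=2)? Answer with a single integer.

Check cell (3,2):
  A: rows 6-8 cols 2-3 -> outside (row miss)
  B: rows 5-6 cols 1-3 -> outside (row miss)
  C: rows 2-5 cols 2-3 -> covers
  D: rows 0-2 cols 4-5 -> outside (row miss)
Count covering = 1

Answer: 1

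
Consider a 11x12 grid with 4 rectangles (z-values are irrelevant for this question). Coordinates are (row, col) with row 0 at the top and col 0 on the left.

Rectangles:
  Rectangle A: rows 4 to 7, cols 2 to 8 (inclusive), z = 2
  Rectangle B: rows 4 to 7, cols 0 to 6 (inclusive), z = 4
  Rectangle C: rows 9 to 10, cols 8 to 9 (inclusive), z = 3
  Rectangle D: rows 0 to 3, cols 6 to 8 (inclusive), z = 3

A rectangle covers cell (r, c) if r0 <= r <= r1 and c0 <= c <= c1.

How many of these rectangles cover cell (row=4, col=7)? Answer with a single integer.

Answer: 1

Derivation:
Check cell (4,7):
  A: rows 4-7 cols 2-8 -> covers
  B: rows 4-7 cols 0-6 -> outside (col miss)
  C: rows 9-10 cols 8-9 -> outside (row miss)
  D: rows 0-3 cols 6-8 -> outside (row miss)
Count covering = 1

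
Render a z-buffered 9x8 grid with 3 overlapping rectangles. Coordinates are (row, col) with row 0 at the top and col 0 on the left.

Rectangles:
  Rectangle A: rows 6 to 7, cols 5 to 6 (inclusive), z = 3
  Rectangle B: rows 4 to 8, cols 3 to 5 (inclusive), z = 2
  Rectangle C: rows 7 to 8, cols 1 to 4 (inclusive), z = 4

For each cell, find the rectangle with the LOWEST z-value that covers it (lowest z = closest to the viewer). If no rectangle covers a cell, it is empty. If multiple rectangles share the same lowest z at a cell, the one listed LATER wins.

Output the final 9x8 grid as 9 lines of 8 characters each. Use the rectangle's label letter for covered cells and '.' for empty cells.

........
........
........
........
...BBB..
...BBB..
...BBBA.
.CCBBBA.
.CCBBB..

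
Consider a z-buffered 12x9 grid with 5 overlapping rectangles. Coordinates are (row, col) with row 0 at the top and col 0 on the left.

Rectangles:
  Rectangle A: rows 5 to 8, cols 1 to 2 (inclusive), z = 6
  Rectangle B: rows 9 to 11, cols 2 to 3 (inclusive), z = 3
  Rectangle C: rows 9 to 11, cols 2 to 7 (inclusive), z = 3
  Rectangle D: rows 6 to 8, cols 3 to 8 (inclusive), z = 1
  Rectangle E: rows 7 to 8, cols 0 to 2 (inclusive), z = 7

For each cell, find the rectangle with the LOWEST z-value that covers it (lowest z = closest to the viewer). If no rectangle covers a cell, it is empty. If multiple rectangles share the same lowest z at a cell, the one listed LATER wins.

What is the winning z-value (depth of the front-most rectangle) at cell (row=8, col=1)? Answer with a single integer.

Answer: 6

Derivation:
Check cell (8,1):
  A: rows 5-8 cols 1-2 z=6 -> covers; best now A (z=6)
  B: rows 9-11 cols 2-3 -> outside (row miss)
  C: rows 9-11 cols 2-7 -> outside (row miss)
  D: rows 6-8 cols 3-8 -> outside (col miss)
  E: rows 7-8 cols 0-2 z=7 -> covers; best now A (z=6)
Winner: A at z=6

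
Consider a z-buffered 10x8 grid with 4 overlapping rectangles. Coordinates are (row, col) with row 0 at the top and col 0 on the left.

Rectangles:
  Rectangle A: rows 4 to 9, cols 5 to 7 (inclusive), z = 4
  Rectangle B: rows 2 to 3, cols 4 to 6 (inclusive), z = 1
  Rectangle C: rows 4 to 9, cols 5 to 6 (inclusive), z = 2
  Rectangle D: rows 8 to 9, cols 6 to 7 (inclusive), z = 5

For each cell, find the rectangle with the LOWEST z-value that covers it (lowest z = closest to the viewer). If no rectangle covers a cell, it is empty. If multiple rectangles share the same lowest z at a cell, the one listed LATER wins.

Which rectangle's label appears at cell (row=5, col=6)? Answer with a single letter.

Answer: C

Derivation:
Check cell (5,6):
  A: rows 4-9 cols 5-7 z=4 -> covers; best now A (z=4)
  B: rows 2-3 cols 4-6 -> outside (row miss)
  C: rows 4-9 cols 5-6 z=2 -> covers; best now C (z=2)
  D: rows 8-9 cols 6-7 -> outside (row miss)
Winner: C at z=2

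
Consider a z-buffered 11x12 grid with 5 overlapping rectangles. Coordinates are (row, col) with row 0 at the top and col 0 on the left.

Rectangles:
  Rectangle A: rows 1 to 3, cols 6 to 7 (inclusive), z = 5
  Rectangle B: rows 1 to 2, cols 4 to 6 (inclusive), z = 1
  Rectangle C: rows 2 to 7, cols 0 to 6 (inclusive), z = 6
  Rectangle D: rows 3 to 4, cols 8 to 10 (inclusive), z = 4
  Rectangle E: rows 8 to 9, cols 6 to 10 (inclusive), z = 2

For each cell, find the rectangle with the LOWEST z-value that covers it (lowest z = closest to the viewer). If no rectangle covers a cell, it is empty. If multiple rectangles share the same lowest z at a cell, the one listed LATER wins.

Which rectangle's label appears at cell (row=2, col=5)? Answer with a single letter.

Check cell (2,5):
  A: rows 1-3 cols 6-7 -> outside (col miss)
  B: rows 1-2 cols 4-6 z=1 -> covers; best now B (z=1)
  C: rows 2-7 cols 0-6 z=6 -> covers; best now B (z=1)
  D: rows 3-4 cols 8-10 -> outside (row miss)
  E: rows 8-9 cols 6-10 -> outside (row miss)
Winner: B at z=1

Answer: B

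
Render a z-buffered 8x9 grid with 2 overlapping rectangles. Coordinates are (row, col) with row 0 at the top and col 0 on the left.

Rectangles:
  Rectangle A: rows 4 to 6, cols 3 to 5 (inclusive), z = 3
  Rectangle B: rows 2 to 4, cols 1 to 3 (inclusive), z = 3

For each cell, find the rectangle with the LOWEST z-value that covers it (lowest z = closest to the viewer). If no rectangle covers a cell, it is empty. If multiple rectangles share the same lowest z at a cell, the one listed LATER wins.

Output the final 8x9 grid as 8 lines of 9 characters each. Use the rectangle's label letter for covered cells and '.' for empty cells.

.........
.........
.BBB.....
.BBB.....
.BBBAA...
...AAA...
...AAA...
.........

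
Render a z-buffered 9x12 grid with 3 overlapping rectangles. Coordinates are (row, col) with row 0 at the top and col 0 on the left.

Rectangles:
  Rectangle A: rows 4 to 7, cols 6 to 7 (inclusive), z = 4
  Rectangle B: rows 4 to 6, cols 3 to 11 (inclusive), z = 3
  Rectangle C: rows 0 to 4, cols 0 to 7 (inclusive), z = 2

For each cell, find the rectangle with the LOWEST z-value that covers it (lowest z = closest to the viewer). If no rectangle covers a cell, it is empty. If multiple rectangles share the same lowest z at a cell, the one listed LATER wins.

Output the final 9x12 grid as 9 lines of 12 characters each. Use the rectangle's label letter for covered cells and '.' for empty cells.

CCCCCCCC....
CCCCCCCC....
CCCCCCCC....
CCCCCCCC....
CCCCCCCCBBBB
...BBBBBBBBB
...BBBBBBBBB
......AA....
............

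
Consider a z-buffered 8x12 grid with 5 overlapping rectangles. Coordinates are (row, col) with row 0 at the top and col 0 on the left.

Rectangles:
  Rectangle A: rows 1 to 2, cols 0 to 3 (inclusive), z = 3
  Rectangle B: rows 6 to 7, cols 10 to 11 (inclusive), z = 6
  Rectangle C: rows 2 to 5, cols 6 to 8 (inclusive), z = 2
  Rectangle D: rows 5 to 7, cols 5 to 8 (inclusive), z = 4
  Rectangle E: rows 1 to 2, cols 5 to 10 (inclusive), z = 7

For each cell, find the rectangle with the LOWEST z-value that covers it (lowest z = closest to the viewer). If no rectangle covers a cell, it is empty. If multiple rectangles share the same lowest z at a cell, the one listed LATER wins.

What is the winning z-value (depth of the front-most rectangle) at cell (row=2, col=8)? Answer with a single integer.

Answer: 2

Derivation:
Check cell (2,8):
  A: rows 1-2 cols 0-3 -> outside (col miss)
  B: rows 6-7 cols 10-11 -> outside (row miss)
  C: rows 2-5 cols 6-8 z=2 -> covers; best now C (z=2)
  D: rows 5-7 cols 5-8 -> outside (row miss)
  E: rows 1-2 cols 5-10 z=7 -> covers; best now C (z=2)
Winner: C at z=2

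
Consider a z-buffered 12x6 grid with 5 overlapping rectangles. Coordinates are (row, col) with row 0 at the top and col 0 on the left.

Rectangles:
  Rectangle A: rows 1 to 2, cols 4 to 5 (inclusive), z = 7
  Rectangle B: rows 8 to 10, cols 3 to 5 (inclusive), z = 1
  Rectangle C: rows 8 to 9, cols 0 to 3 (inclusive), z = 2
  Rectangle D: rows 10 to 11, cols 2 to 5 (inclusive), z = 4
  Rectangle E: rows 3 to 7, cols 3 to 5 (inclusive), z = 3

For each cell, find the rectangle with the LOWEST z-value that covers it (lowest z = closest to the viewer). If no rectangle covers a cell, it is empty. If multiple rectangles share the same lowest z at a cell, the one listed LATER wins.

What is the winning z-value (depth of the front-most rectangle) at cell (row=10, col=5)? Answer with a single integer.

Answer: 1

Derivation:
Check cell (10,5):
  A: rows 1-2 cols 4-5 -> outside (row miss)
  B: rows 8-10 cols 3-5 z=1 -> covers; best now B (z=1)
  C: rows 8-9 cols 0-3 -> outside (row miss)
  D: rows 10-11 cols 2-5 z=4 -> covers; best now B (z=1)
  E: rows 3-7 cols 3-5 -> outside (row miss)
Winner: B at z=1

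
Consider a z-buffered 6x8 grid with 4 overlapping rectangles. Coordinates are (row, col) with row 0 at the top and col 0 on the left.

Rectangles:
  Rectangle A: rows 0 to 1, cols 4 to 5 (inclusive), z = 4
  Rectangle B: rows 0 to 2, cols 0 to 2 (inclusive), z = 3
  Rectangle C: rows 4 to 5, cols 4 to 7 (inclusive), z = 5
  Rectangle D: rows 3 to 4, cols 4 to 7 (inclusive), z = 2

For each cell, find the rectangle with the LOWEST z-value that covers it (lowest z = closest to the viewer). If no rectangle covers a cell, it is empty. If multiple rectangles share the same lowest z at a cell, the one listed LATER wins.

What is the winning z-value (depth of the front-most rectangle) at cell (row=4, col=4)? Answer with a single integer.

Check cell (4,4):
  A: rows 0-1 cols 4-5 -> outside (row miss)
  B: rows 0-2 cols 0-2 -> outside (row miss)
  C: rows 4-5 cols 4-7 z=5 -> covers; best now C (z=5)
  D: rows 3-4 cols 4-7 z=2 -> covers; best now D (z=2)
Winner: D at z=2

Answer: 2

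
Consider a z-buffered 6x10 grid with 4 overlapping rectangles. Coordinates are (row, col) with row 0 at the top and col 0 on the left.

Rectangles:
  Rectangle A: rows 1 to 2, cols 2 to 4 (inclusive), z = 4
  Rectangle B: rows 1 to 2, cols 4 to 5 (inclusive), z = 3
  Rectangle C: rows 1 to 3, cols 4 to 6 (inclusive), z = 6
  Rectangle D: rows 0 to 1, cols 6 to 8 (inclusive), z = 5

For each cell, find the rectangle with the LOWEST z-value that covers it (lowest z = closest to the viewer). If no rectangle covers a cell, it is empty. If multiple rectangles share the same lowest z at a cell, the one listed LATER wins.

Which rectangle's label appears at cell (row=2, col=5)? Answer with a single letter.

Check cell (2,5):
  A: rows 1-2 cols 2-4 -> outside (col miss)
  B: rows 1-2 cols 4-5 z=3 -> covers; best now B (z=3)
  C: rows 1-3 cols 4-6 z=6 -> covers; best now B (z=3)
  D: rows 0-1 cols 6-8 -> outside (row miss)
Winner: B at z=3

Answer: B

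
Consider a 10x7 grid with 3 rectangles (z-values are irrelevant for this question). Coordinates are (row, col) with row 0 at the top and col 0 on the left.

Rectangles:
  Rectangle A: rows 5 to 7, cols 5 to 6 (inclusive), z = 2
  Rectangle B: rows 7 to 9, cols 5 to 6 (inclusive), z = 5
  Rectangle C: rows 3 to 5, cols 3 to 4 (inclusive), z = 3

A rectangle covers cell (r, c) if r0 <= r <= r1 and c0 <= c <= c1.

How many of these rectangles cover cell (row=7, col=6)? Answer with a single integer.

Check cell (7,6):
  A: rows 5-7 cols 5-6 -> covers
  B: rows 7-9 cols 5-6 -> covers
  C: rows 3-5 cols 3-4 -> outside (row miss)
Count covering = 2

Answer: 2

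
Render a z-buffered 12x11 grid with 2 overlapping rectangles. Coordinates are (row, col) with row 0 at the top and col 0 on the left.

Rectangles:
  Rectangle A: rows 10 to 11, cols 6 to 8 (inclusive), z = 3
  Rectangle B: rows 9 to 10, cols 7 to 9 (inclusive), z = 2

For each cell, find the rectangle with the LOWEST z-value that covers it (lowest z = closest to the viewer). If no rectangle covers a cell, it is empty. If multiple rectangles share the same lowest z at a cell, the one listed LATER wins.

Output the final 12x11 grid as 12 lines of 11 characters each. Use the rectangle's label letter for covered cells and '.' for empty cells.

...........
...........
...........
...........
...........
...........
...........
...........
...........
.......BBB.
......ABBB.
......AAA..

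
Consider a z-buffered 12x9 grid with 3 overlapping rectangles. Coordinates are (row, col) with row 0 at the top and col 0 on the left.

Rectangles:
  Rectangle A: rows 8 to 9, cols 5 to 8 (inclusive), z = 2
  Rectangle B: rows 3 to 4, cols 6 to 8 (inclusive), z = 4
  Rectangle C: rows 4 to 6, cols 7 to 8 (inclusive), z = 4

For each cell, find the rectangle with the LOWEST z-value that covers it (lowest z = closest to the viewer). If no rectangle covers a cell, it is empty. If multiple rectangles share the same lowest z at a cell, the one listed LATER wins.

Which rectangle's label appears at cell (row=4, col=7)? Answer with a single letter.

Check cell (4,7):
  A: rows 8-9 cols 5-8 -> outside (row miss)
  B: rows 3-4 cols 6-8 z=4 -> covers; best now B (z=4)
  C: rows 4-6 cols 7-8 z=4 -> covers; best now C (z=4)
Winner: C at z=4

Answer: C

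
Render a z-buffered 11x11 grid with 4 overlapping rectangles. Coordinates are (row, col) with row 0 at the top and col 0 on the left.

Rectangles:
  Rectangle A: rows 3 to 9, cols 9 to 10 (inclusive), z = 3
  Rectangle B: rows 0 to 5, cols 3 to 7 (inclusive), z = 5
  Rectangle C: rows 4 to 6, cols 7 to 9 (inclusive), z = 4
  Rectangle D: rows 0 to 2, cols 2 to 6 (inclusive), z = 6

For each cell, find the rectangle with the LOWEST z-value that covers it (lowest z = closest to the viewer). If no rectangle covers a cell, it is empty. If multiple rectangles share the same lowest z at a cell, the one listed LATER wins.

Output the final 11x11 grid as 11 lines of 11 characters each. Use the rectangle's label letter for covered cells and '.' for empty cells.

..DBBBBB...
..DBBBBB...
..DBBBBB...
...BBBBB.AA
...BBBBCCAA
...BBBBCCAA
.......CCAA
.........AA
.........AA
.........AA
...........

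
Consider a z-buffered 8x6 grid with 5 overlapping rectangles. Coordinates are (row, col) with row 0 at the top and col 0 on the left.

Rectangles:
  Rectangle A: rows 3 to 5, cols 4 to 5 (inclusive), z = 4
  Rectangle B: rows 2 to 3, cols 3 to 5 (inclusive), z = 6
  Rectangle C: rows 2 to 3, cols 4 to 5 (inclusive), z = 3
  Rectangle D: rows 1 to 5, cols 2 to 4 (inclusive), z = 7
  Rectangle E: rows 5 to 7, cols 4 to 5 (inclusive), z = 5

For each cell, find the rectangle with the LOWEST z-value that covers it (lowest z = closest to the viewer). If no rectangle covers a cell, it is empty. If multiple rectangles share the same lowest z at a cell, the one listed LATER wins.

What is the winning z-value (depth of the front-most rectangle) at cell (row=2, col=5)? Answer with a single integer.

Answer: 3

Derivation:
Check cell (2,5):
  A: rows 3-5 cols 4-5 -> outside (row miss)
  B: rows 2-3 cols 3-5 z=6 -> covers; best now B (z=6)
  C: rows 2-3 cols 4-5 z=3 -> covers; best now C (z=3)
  D: rows 1-5 cols 2-4 -> outside (col miss)
  E: rows 5-7 cols 4-5 -> outside (row miss)
Winner: C at z=3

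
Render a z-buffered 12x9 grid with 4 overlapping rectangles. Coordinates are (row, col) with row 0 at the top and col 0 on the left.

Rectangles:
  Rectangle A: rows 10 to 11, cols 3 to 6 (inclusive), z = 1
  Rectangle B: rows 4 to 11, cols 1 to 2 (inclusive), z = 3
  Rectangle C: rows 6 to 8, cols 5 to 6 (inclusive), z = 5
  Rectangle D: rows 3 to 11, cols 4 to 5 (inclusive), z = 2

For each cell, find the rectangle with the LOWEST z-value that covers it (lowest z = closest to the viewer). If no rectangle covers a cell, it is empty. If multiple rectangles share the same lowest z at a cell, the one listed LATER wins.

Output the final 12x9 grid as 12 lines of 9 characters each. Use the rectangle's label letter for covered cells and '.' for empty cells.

.........
.........
.........
....DD...
.BB.DD...
.BB.DD...
.BB.DDC..
.BB.DDC..
.BB.DDC..
.BB.DD...
.BBAAAA..
.BBAAAA..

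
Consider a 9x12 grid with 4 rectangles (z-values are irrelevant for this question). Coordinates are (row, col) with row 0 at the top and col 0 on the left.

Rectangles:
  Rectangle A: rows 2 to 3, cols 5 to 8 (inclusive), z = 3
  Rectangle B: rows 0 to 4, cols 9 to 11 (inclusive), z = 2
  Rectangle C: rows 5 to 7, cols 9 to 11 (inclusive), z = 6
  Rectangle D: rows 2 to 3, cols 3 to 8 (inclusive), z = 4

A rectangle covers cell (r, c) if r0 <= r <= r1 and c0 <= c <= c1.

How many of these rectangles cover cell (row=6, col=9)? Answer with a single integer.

Answer: 1

Derivation:
Check cell (6,9):
  A: rows 2-3 cols 5-8 -> outside (row miss)
  B: rows 0-4 cols 9-11 -> outside (row miss)
  C: rows 5-7 cols 9-11 -> covers
  D: rows 2-3 cols 3-8 -> outside (row miss)
Count covering = 1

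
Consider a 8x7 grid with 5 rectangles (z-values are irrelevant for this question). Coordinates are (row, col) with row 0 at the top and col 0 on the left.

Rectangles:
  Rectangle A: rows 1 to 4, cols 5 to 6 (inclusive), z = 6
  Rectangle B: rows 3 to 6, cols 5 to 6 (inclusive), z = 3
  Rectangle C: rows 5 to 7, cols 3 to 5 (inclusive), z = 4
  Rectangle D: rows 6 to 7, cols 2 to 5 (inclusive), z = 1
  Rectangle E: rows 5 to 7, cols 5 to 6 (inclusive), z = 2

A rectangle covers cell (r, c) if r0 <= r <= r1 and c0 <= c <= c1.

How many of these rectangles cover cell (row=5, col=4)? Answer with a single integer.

Answer: 1

Derivation:
Check cell (5,4):
  A: rows 1-4 cols 5-6 -> outside (row miss)
  B: rows 3-6 cols 5-6 -> outside (col miss)
  C: rows 5-7 cols 3-5 -> covers
  D: rows 6-7 cols 2-5 -> outside (row miss)
  E: rows 5-7 cols 5-6 -> outside (col miss)
Count covering = 1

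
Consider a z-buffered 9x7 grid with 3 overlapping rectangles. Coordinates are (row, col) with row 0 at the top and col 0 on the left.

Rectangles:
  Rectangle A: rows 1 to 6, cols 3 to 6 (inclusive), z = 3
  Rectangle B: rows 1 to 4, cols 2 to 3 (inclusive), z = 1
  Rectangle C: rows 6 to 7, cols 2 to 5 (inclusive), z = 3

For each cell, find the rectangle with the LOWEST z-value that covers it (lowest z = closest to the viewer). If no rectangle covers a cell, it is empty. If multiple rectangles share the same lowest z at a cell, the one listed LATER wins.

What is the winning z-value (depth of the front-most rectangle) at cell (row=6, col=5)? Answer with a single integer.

Check cell (6,5):
  A: rows 1-6 cols 3-6 z=3 -> covers; best now A (z=3)
  B: rows 1-4 cols 2-3 -> outside (row miss)
  C: rows 6-7 cols 2-5 z=3 -> covers; best now C (z=3)
Winner: C at z=3

Answer: 3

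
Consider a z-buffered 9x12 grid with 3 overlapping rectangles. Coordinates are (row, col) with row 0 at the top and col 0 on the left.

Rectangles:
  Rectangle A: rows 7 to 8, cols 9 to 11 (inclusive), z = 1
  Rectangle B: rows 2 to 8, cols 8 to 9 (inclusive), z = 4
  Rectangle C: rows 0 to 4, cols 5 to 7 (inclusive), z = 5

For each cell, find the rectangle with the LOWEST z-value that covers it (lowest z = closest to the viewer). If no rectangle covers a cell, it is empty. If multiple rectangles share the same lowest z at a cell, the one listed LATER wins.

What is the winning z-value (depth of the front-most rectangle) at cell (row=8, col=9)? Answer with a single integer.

Check cell (8,9):
  A: rows 7-8 cols 9-11 z=1 -> covers; best now A (z=1)
  B: rows 2-8 cols 8-9 z=4 -> covers; best now A (z=1)
  C: rows 0-4 cols 5-7 -> outside (row miss)
Winner: A at z=1

Answer: 1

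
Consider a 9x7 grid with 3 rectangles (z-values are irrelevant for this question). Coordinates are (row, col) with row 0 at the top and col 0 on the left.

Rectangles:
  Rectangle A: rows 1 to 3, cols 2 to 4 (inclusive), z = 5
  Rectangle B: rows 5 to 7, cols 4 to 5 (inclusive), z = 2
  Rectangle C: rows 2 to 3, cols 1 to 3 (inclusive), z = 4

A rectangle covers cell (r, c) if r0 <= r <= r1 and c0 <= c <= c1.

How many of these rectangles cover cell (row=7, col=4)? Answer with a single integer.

Check cell (7,4):
  A: rows 1-3 cols 2-4 -> outside (row miss)
  B: rows 5-7 cols 4-5 -> covers
  C: rows 2-3 cols 1-3 -> outside (row miss)
Count covering = 1

Answer: 1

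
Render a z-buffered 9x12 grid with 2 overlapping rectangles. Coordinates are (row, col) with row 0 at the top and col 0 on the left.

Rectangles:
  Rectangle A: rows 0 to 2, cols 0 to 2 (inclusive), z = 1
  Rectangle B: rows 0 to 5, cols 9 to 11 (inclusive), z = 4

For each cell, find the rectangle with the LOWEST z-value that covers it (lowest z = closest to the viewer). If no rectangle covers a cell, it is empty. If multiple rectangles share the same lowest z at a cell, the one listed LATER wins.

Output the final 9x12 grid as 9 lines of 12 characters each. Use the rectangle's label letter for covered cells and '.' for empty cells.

AAA......BBB
AAA......BBB
AAA......BBB
.........BBB
.........BBB
.........BBB
............
............
............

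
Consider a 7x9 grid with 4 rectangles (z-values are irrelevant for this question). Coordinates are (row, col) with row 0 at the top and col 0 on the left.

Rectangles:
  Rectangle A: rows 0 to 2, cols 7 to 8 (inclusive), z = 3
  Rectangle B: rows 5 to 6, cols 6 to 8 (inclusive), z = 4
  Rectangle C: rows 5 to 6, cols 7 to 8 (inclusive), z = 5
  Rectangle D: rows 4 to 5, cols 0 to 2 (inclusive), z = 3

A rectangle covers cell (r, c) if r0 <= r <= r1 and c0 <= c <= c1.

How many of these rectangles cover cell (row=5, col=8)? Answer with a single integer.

Check cell (5,8):
  A: rows 0-2 cols 7-8 -> outside (row miss)
  B: rows 5-6 cols 6-8 -> covers
  C: rows 5-6 cols 7-8 -> covers
  D: rows 4-5 cols 0-2 -> outside (col miss)
Count covering = 2

Answer: 2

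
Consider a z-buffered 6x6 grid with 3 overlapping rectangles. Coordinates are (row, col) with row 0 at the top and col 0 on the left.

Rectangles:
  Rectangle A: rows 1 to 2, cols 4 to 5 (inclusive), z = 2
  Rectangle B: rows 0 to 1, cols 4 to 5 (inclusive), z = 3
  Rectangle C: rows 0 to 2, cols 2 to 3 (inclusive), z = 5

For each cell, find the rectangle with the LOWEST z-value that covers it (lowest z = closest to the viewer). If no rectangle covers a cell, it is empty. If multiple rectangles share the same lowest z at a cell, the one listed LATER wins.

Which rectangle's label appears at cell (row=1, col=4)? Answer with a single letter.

Check cell (1,4):
  A: rows 1-2 cols 4-5 z=2 -> covers; best now A (z=2)
  B: rows 0-1 cols 4-5 z=3 -> covers; best now A (z=2)
  C: rows 0-2 cols 2-3 -> outside (col miss)
Winner: A at z=2

Answer: A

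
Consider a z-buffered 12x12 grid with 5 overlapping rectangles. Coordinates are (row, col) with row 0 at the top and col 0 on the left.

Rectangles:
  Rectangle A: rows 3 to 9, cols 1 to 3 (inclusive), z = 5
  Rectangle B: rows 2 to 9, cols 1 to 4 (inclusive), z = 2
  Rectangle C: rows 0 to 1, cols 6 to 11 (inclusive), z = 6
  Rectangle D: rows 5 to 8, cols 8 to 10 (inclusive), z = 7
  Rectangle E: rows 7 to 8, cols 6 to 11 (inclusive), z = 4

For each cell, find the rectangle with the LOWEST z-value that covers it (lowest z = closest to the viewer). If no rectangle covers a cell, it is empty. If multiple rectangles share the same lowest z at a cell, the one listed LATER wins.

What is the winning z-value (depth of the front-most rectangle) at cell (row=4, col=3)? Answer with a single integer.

Answer: 2

Derivation:
Check cell (4,3):
  A: rows 3-9 cols 1-3 z=5 -> covers; best now A (z=5)
  B: rows 2-9 cols 1-4 z=2 -> covers; best now B (z=2)
  C: rows 0-1 cols 6-11 -> outside (row miss)
  D: rows 5-8 cols 8-10 -> outside (row miss)
  E: rows 7-8 cols 6-11 -> outside (row miss)
Winner: B at z=2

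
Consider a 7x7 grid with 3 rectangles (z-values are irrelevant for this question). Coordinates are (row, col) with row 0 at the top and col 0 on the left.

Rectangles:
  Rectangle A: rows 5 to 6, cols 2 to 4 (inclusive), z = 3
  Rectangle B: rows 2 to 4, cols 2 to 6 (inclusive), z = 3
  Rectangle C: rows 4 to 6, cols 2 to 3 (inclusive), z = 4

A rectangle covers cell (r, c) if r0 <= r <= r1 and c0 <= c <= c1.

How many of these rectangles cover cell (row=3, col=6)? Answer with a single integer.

Check cell (3,6):
  A: rows 5-6 cols 2-4 -> outside (row miss)
  B: rows 2-4 cols 2-6 -> covers
  C: rows 4-6 cols 2-3 -> outside (row miss)
Count covering = 1

Answer: 1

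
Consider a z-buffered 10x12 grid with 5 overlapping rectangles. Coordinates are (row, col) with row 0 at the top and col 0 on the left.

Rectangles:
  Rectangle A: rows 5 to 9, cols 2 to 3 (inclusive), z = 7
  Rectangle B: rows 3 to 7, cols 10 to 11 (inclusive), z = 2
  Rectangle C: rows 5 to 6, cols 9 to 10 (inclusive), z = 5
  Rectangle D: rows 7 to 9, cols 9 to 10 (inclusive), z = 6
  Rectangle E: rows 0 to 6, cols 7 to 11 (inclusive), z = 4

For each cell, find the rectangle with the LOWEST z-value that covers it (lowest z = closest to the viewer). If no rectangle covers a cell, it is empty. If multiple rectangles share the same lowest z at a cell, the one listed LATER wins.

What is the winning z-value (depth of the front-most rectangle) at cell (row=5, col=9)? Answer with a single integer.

Check cell (5,9):
  A: rows 5-9 cols 2-3 -> outside (col miss)
  B: rows 3-7 cols 10-11 -> outside (col miss)
  C: rows 5-6 cols 9-10 z=5 -> covers; best now C (z=5)
  D: rows 7-9 cols 9-10 -> outside (row miss)
  E: rows 0-6 cols 7-11 z=4 -> covers; best now E (z=4)
Winner: E at z=4

Answer: 4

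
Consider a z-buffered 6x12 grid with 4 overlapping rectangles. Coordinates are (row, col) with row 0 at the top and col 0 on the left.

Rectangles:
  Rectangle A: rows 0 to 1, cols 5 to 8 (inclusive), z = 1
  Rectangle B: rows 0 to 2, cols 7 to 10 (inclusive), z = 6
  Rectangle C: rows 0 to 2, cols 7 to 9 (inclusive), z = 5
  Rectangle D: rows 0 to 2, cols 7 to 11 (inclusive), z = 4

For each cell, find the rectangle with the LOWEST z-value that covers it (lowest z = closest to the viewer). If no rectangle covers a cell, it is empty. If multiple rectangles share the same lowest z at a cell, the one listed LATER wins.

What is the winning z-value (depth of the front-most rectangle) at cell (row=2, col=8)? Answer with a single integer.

Check cell (2,8):
  A: rows 0-1 cols 5-8 -> outside (row miss)
  B: rows 0-2 cols 7-10 z=6 -> covers; best now B (z=6)
  C: rows 0-2 cols 7-9 z=5 -> covers; best now C (z=5)
  D: rows 0-2 cols 7-11 z=4 -> covers; best now D (z=4)
Winner: D at z=4

Answer: 4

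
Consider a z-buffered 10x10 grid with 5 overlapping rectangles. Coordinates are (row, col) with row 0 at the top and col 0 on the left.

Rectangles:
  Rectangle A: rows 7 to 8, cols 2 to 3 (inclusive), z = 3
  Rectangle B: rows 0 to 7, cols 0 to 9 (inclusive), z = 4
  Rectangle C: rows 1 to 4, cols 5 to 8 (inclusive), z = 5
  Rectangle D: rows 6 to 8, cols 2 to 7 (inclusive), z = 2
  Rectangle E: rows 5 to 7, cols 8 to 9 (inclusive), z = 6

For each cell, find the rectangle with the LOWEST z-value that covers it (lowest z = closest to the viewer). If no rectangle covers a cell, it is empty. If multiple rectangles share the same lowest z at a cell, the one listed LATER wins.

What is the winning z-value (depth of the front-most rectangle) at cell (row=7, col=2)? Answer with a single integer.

Check cell (7,2):
  A: rows 7-8 cols 2-3 z=3 -> covers; best now A (z=3)
  B: rows 0-7 cols 0-9 z=4 -> covers; best now A (z=3)
  C: rows 1-4 cols 5-8 -> outside (row miss)
  D: rows 6-8 cols 2-7 z=2 -> covers; best now D (z=2)
  E: rows 5-7 cols 8-9 -> outside (col miss)
Winner: D at z=2

Answer: 2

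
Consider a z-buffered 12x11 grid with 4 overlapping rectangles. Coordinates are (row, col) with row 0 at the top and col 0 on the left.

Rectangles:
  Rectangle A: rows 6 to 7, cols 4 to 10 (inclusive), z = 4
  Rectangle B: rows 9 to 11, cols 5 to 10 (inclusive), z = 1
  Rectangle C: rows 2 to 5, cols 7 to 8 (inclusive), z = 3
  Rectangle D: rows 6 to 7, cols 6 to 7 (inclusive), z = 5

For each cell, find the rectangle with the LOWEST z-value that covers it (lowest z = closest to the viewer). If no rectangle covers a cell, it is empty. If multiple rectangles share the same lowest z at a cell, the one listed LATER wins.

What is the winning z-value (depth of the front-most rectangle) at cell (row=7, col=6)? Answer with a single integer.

Check cell (7,6):
  A: rows 6-7 cols 4-10 z=4 -> covers; best now A (z=4)
  B: rows 9-11 cols 5-10 -> outside (row miss)
  C: rows 2-5 cols 7-8 -> outside (row miss)
  D: rows 6-7 cols 6-7 z=5 -> covers; best now A (z=4)
Winner: A at z=4

Answer: 4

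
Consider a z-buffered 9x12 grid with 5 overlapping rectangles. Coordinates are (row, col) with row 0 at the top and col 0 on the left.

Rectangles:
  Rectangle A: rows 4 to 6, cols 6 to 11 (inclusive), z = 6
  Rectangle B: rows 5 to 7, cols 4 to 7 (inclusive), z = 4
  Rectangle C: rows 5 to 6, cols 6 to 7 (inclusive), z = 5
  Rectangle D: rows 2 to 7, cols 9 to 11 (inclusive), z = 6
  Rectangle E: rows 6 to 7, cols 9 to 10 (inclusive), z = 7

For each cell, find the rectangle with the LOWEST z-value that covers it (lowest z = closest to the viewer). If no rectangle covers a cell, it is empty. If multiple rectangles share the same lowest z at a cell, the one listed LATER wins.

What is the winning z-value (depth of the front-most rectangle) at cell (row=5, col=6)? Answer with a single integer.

Check cell (5,6):
  A: rows 4-6 cols 6-11 z=6 -> covers; best now A (z=6)
  B: rows 5-7 cols 4-7 z=4 -> covers; best now B (z=4)
  C: rows 5-6 cols 6-7 z=5 -> covers; best now B (z=4)
  D: rows 2-7 cols 9-11 -> outside (col miss)
  E: rows 6-7 cols 9-10 -> outside (row miss)
Winner: B at z=4

Answer: 4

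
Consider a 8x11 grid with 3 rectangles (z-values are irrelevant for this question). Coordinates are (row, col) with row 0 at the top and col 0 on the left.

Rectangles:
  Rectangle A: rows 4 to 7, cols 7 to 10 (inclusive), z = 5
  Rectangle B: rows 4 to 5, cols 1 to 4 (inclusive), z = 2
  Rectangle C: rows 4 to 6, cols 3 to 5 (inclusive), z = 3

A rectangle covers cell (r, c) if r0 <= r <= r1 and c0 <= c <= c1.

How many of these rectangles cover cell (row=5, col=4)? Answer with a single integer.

Check cell (5,4):
  A: rows 4-7 cols 7-10 -> outside (col miss)
  B: rows 4-5 cols 1-4 -> covers
  C: rows 4-6 cols 3-5 -> covers
Count covering = 2

Answer: 2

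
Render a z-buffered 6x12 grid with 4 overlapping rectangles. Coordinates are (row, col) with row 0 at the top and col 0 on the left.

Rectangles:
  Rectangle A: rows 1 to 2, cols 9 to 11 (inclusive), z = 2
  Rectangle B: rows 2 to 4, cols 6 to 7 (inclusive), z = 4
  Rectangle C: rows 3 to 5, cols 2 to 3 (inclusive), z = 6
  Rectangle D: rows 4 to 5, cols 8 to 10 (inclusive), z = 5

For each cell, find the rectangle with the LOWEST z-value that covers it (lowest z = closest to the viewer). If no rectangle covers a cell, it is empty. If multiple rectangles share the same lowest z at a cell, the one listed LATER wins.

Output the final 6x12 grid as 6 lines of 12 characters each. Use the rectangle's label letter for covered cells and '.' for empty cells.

............
.........AAA
......BB.AAA
..CC..BB....
..CC..BBDDD.
..CC....DDD.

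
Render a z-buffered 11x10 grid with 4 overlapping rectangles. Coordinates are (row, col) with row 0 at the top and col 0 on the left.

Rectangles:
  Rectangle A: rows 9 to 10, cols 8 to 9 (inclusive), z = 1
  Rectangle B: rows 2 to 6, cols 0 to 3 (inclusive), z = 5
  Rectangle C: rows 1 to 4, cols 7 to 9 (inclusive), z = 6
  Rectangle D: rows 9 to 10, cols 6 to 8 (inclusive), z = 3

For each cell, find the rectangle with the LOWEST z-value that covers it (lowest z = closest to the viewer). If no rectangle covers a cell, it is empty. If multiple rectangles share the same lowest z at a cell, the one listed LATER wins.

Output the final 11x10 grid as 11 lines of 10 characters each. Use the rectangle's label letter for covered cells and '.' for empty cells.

..........
.......CCC
BBBB...CCC
BBBB...CCC
BBBB...CCC
BBBB......
BBBB......
..........
..........
......DDAA
......DDAA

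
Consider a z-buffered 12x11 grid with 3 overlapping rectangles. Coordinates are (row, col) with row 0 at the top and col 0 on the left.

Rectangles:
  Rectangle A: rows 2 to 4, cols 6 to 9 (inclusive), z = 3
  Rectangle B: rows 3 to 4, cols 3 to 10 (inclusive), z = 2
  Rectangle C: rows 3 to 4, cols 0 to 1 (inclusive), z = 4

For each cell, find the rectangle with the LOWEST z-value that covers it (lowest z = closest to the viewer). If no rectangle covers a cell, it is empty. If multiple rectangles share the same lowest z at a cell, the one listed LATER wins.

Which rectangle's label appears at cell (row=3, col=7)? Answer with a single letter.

Answer: B

Derivation:
Check cell (3,7):
  A: rows 2-4 cols 6-9 z=3 -> covers; best now A (z=3)
  B: rows 3-4 cols 3-10 z=2 -> covers; best now B (z=2)
  C: rows 3-4 cols 0-1 -> outside (col miss)
Winner: B at z=2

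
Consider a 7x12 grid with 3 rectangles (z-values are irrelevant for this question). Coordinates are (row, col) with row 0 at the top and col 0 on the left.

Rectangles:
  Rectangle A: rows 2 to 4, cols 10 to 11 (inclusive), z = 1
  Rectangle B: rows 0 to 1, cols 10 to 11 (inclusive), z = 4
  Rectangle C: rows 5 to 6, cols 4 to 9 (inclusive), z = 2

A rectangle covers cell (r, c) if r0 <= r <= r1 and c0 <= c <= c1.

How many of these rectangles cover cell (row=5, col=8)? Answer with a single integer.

Answer: 1

Derivation:
Check cell (5,8):
  A: rows 2-4 cols 10-11 -> outside (row miss)
  B: rows 0-1 cols 10-11 -> outside (row miss)
  C: rows 5-6 cols 4-9 -> covers
Count covering = 1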